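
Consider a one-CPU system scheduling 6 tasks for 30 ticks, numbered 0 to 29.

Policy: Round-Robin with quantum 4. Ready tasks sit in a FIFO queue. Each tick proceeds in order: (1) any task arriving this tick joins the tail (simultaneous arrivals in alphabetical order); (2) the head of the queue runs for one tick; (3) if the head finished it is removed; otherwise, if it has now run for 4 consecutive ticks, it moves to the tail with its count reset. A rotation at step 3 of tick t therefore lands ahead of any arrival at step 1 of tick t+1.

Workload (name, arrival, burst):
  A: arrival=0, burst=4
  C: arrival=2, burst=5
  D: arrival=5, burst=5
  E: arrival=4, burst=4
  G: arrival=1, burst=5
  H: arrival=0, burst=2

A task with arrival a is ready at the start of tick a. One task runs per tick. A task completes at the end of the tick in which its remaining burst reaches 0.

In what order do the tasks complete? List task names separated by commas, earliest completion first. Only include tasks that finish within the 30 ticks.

t=0: queue=[A,H] q_used=0 → run A
t=1: queue=[A,H,G] q_used=1 → run A
t=2: queue=[A,H,G,C] q_used=2 → run A
t=3: queue=[A,H,G,C] q_used=3 → run A
t=4: queue=[H,G,C,E] q_used=0 → run H
t=5: queue=[H,G,C,E,D] q_used=1 → run H
t=6: queue=[G,C,E,D] q_used=0 → run G
t=7: queue=[G,C,E,D] q_used=1 → run G
t=8: queue=[G,C,E,D] q_used=2 → run G
t=9: queue=[G,C,E,D] q_used=3 → run G
t=10: queue=[C,E,D,G] q_used=0 → run C
t=11: queue=[C,E,D,G] q_used=1 → run C
t=12: queue=[C,E,D,G] q_used=2 → run C
t=13: queue=[C,E,D,G] q_used=3 → run C
t=14: queue=[E,D,G,C] q_used=0 → run E
t=15: queue=[E,D,G,C] q_used=1 → run E
t=16: queue=[E,D,G,C] q_used=2 → run E
t=17: queue=[E,D,G,C] q_used=3 → run E
t=18: queue=[D,G,C] q_used=0 → run D
t=19: queue=[D,G,C] q_used=1 → run D
t=20: queue=[D,G,C] q_used=2 → run D
t=21: queue=[D,G,C] q_used=3 → run D
t=22: queue=[G,C,D] q_used=0 → run G
t=23: queue=[C,D] q_used=0 → run C
t=24: queue=[D] q_used=0 → run D
t=25: (idle)
t=26: (idle)
t=27: (idle)
t=28: (idle)
t=29: (idle)

completion order = A, H, E, G, C, D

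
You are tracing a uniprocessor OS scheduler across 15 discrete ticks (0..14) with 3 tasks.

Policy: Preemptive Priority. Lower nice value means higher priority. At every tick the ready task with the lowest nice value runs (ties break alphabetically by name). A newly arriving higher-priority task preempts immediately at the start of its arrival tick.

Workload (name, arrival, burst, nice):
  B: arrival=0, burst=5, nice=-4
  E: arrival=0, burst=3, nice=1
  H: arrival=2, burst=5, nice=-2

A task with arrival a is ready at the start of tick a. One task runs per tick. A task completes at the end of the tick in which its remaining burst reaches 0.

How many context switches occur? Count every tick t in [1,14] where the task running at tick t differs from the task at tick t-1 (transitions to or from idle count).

t=0: ready={B,E} → run B
t=1: ready={B,E} → run B
t=2: ready={B,E,H} → run B
t=3: ready={B,E,H} → run B
t=4: ready={B,E,H} → run B
t=5: ready={E,H} → run H
t=6: ready={E,H} → run H
t=7: ready={E,H} → run H
t=8: ready={E,H} → run H
t=9: ready={E,H} → run H
t=10: ready={E} → run E
t=11: ready={E} → run E
t=12: ready={E} → run E
t=13: (idle)
t=14: (idle)

context switches = 3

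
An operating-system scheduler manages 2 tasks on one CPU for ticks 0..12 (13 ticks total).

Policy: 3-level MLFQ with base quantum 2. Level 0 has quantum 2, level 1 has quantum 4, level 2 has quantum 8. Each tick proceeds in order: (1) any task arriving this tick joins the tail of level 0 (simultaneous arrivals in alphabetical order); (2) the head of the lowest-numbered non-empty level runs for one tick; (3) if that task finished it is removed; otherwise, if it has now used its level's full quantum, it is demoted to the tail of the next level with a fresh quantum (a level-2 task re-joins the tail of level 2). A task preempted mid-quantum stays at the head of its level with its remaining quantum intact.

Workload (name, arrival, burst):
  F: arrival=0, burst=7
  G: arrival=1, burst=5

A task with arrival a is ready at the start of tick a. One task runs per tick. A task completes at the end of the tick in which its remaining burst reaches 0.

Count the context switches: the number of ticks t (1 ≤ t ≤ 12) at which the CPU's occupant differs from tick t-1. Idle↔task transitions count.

context switches = 5

t=0: L0/L1/L2 = F/-/- → run F
t=1: L0/L1/L2 = FG/-/- → run F
t=2: L0/L1/L2 = G/F/- → run G
t=3: L0/L1/L2 = G/F/- → run G
t=4: L0/L1/L2 = -/FG/- → run F
t=5: L0/L1/L2 = -/FG/- → run F
t=6: L0/L1/L2 = -/FG/- → run F
t=7: L0/L1/L2 = -/FG/- → run F
t=8: L0/L1/L2 = -/G/F → run G
t=9: L0/L1/L2 = -/G/F → run G
t=10: L0/L1/L2 = -/G/F → run G
t=11: L0/L1/L2 = -/-/F → run F
t=12: (idle)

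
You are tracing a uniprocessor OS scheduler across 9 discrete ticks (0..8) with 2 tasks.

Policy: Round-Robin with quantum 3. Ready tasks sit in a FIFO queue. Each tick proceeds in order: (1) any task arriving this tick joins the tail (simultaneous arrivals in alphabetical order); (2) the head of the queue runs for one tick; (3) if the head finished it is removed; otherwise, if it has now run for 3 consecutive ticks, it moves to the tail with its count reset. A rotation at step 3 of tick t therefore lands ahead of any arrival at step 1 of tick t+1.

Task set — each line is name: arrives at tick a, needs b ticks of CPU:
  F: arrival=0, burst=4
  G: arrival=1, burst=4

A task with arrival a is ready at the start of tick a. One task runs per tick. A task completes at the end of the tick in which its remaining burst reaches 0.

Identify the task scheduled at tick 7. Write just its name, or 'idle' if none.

t=0: queue=[F] q_used=0 → run F
t=1: queue=[F,G] q_used=1 → run F
t=2: queue=[F,G] q_used=2 → run F
t=3: queue=[G,F] q_used=0 → run G
t=4: queue=[G,F] q_used=1 → run G
t=5: queue=[G,F] q_used=2 → run G
t=6: queue=[F,G] q_used=0 → run F
t=7: queue=[G] q_used=0 → run G
t=8: (idle)

running at tick 7 = G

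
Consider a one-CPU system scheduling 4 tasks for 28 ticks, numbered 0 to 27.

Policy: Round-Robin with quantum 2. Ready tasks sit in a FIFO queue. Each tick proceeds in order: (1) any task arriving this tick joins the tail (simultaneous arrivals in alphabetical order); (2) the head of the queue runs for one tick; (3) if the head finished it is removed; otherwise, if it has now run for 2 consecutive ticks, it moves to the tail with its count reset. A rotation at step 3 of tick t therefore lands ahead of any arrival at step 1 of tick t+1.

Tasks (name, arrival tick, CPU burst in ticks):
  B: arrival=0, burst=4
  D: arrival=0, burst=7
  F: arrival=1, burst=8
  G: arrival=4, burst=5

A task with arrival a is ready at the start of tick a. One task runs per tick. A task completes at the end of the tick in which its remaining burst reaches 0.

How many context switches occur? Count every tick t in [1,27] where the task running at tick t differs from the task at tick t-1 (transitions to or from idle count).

t=0: queue=[B,D] q_used=0 → run B
t=1: queue=[B,D,F] q_used=1 → run B
t=2: queue=[D,F,B] q_used=0 → run D
t=3: queue=[D,F,B] q_used=1 → run D
t=4: queue=[F,B,D,G] q_used=0 → run F
t=5: queue=[F,B,D,G] q_used=1 → run F
t=6: queue=[B,D,G,F] q_used=0 → run B
t=7: queue=[B,D,G,F] q_used=1 → run B
t=8: queue=[D,G,F] q_used=0 → run D
t=9: queue=[D,G,F] q_used=1 → run D
t=10: queue=[G,F,D] q_used=0 → run G
t=11: queue=[G,F,D] q_used=1 → run G
t=12: queue=[F,D,G] q_used=0 → run F
t=13: queue=[F,D,G] q_used=1 → run F
t=14: queue=[D,G,F] q_used=0 → run D
t=15: queue=[D,G,F] q_used=1 → run D
t=16: queue=[G,F,D] q_used=0 → run G
t=17: queue=[G,F,D] q_used=1 → run G
t=18: queue=[F,D,G] q_used=0 → run F
t=19: queue=[F,D,G] q_used=1 → run F
t=20: queue=[D,G,F] q_used=0 → run D
t=21: queue=[G,F] q_used=0 → run G
t=22: queue=[F] q_used=0 → run F
t=23: queue=[F] q_used=1 → run F
t=24: (idle)
t=25: (idle)
t=26: (idle)
t=27: (idle)

context switches = 13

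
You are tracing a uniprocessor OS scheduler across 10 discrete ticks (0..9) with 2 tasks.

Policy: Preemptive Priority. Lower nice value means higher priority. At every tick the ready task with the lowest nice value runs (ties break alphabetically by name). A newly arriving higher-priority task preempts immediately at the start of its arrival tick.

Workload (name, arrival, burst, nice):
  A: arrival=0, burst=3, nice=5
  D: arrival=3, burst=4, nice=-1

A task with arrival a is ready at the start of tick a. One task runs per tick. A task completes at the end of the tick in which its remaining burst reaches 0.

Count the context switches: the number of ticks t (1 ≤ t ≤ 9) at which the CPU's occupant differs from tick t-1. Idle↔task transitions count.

t=0: ready={A} → run A
t=1: ready={A} → run A
t=2: ready={A} → run A
t=3: ready={D} → run D
t=4: ready={D} → run D
t=5: ready={D} → run D
t=6: ready={D} → run D
t=7: (idle)
t=8: (idle)
t=9: (idle)

context switches = 2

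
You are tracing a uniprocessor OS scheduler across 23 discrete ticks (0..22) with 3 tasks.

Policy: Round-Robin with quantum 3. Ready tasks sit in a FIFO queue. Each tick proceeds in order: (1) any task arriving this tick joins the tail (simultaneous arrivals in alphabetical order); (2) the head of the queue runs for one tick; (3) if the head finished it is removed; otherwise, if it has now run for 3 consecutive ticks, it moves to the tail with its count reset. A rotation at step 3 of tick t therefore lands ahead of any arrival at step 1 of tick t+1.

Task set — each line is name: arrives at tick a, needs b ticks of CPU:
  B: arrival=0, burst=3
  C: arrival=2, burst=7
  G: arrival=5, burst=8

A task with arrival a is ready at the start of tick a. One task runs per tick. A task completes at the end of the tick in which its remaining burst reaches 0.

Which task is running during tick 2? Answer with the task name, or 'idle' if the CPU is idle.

t=0: queue=[B] q_used=0 → run B
t=1: queue=[B] q_used=1 → run B
t=2: queue=[B,C] q_used=2 → run B
t=3: queue=[C] q_used=0 → run C
t=4: queue=[C] q_used=1 → run C
t=5: queue=[C,G] q_used=2 → run C
t=6: queue=[G,C] q_used=0 → run G
t=7: queue=[G,C] q_used=1 → run G
t=8: queue=[G,C] q_used=2 → run G
t=9: queue=[C,G] q_used=0 → run C
t=10: queue=[C,G] q_used=1 → run C
t=11: queue=[C,G] q_used=2 → run C
t=12: queue=[G,C] q_used=0 → run G
t=13: queue=[G,C] q_used=1 → run G
t=14: queue=[G,C] q_used=2 → run G
t=15: queue=[C,G] q_used=0 → run C
t=16: queue=[G] q_used=0 → run G
t=17: queue=[G] q_used=1 → run G
t=18: (idle)
t=19: (idle)
t=20: (idle)
t=21: (idle)
t=22: (idle)

running at tick 2 = B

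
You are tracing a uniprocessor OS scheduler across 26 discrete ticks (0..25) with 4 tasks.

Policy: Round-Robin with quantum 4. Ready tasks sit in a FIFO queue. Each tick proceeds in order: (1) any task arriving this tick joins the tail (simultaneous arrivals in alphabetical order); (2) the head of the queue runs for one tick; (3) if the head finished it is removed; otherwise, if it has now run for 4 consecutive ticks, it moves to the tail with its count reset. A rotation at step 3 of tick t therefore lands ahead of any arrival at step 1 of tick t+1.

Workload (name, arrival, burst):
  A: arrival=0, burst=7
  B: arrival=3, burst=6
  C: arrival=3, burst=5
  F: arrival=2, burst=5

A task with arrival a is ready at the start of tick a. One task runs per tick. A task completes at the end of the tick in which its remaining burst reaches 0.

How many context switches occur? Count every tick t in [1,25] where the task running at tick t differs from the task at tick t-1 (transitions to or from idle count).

context switches = 8

t=0: queue=[A] q_used=0 → run A
t=1: queue=[A] q_used=1 → run A
t=2: queue=[A,F] q_used=2 → run A
t=3: queue=[A,F,B,C] q_used=3 → run A
t=4: queue=[F,B,C,A] q_used=0 → run F
t=5: queue=[F,B,C,A] q_used=1 → run F
t=6: queue=[F,B,C,A] q_used=2 → run F
t=7: queue=[F,B,C,A] q_used=3 → run F
t=8: queue=[B,C,A,F] q_used=0 → run B
t=9: queue=[B,C,A,F] q_used=1 → run B
t=10: queue=[B,C,A,F] q_used=2 → run B
t=11: queue=[B,C,A,F] q_used=3 → run B
t=12: queue=[C,A,F,B] q_used=0 → run C
t=13: queue=[C,A,F,B] q_used=1 → run C
t=14: queue=[C,A,F,B] q_used=2 → run C
t=15: queue=[C,A,F,B] q_used=3 → run C
t=16: queue=[A,F,B,C] q_used=0 → run A
t=17: queue=[A,F,B,C] q_used=1 → run A
t=18: queue=[A,F,B,C] q_used=2 → run A
t=19: queue=[F,B,C] q_used=0 → run F
t=20: queue=[B,C] q_used=0 → run B
t=21: queue=[B,C] q_used=1 → run B
t=22: queue=[C] q_used=0 → run C
t=23: (idle)
t=24: (idle)
t=25: (idle)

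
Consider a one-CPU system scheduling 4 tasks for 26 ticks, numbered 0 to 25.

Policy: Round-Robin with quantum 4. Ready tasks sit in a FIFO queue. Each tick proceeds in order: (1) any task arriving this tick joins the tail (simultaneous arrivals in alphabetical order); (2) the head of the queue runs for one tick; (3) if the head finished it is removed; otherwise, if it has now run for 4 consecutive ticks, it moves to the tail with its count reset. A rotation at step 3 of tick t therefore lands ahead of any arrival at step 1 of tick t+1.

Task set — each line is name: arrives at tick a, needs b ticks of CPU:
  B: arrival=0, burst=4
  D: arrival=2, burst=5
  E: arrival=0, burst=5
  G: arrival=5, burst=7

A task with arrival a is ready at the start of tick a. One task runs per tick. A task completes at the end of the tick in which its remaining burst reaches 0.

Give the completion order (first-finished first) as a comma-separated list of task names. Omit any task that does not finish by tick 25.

t=0: queue=[B,E] q_used=0 → run B
t=1: queue=[B,E] q_used=1 → run B
t=2: queue=[B,E,D] q_used=2 → run B
t=3: queue=[B,E,D] q_used=3 → run B
t=4: queue=[E,D] q_used=0 → run E
t=5: queue=[E,D,G] q_used=1 → run E
t=6: queue=[E,D,G] q_used=2 → run E
t=7: queue=[E,D,G] q_used=3 → run E
t=8: queue=[D,G,E] q_used=0 → run D
t=9: queue=[D,G,E] q_used=1 → run D
t=10: queue=[D,G,E] q_used=2 → run D
t=11: queue=[D,G,E] q_used=3 → run D
t=12: queue=[G,E,D] q_used=0 → run G
t=13: queue=[G,E,D] q_used=1 → run G
t=14: queue=[G,E,D] q_used=2 → run G
t=15: queue=[G,E,D] q_used=3 → run G
t=16: queue=[E,D,G] q_used=0 → run E
t=17: queue=[D,G] q_used=0 → run D
t=18: queue=[G] q_used=0 → run G
t=19: queue=[G] q_used=1 → run G
t=20: queue=[G] q_used=2 → run G
t=21: (idle)
t=22: (idle)
t=23: (idle)
t=24: (idle)
t=25: (idle)

completion order = B, E, D, G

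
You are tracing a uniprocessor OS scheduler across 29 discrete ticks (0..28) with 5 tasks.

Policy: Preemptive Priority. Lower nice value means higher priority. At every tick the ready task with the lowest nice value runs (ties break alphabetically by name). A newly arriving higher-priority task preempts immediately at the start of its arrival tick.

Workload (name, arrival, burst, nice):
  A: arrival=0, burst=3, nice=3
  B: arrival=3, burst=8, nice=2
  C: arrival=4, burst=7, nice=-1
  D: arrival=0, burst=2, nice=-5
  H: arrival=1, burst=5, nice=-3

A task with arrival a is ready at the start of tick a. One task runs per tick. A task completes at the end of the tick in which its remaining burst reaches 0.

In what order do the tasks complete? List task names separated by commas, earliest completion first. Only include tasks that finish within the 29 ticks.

t=0: ready={A,D} → run D
t=1: ready={A,D,H} → run D
t=2: ready={A,H} → run H
t=3: ready={A,B,H} → run H
t=4: ready={A,B,C,H} → run H
t=5: ready={A,B,C,H} → run H
t=6: ready={A,B,C,H} → run H
t=7: ready={A,B,C} → run C
t=8: ready={A,B,C} → run C
t=9: ready={A,B,C} → run C
t=10: ready={A,B,C} → run C
t=11: ready={A,B,C} → run C
t=12: ready={A,B,C} → run C
t=13: ready={A,B,C} → run C
t=14: ready={A,B} → run B
t=15: ready={A,B} → run B
t=16: ready={A,B} → run B
t=17: ready={A,B} → run B
t=18: ready={A,B} → run B
t=19: ready={A,B} → run B
t=20: ready={A,B} → run B
t=21: ready={A,B} → run B
t=22: ready={A} → run A
t=23: ready={A} → run A
t=24: ready={A} → run A
t=25: (idle)
t=26: (idle)
t=27: (idle)
t=28: (idle)

completion order = D, H, C, B, A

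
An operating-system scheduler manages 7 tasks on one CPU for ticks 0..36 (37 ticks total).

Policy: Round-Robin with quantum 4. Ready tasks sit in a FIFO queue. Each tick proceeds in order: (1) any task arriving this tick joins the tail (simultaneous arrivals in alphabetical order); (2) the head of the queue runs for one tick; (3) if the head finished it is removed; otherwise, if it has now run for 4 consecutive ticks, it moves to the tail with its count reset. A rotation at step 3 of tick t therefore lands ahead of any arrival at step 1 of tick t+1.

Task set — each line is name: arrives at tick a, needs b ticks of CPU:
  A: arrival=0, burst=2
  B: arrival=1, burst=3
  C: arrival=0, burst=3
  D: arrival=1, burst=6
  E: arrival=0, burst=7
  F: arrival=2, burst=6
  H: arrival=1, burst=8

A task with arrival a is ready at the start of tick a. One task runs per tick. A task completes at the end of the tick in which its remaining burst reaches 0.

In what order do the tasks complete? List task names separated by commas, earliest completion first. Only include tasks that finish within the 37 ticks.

completion order = A, C, B, E, D, H, F

t=0: queue=[A,C,E] q_used=0 → run A
t=1: queue=[A,C,E,B,D,H] q_used=1 → run A
t=2: queue=[C,E,B,D,H,F] q_used=0 → run C
t=3: queue=[C,E,B,D,H,F] q_used=1 → run C
t=4: queue=[C,E,B,D,H,F] q_used=2 → run C
t=5: queue=[E,B,D,H,F] q_used=0 → run E
t=6: queue=[E,B,D,H,F] q_used=1 → run E
t=7: queue=[E,B,D,H,F] q_used=2 → run E
t=8: queue=[E,B,D,H,F] q_used=3 → run E
t=9: queue=[B,D,H,F,E] q_used=0 → run B
t=10: queue=[B,D,H,F,E] q_used=1 → run B
t=11: queue=[B,D,H,F,E] q_used=2 → run B
t=12: queue=[D,H,F,E] q_used=0 → run D
t=13: queue=[D,H,F,E] q_used=1 → run D
t=14: queue=[D,H,F,E] q_used=2 → run D
t=15: queue=[D,H,F,E] q_used=3 → run D
t=16: queue=[H,F,E,D] q_used=0 → run H
t=17: queue=[H,F,E,D] q_used=1 → run H
t=18: queue=[H,F,E,D] q_used=2 → run H
t=19: queue=[H,F,E,D] q_used=3 → run H
t=20: queue=[F,E,D,H] q_used=0 → run F
t=21: queue=[F,E,D,H] q_used=1 → run F
t=22: queue=[F,E,D,H] q_used=2 → run F
t=23: queue=[F,E,D,H] q_used=3 → run F
t=24: queue=[E,D,H,F] q_used=0 → run E
t=25: queue=[E,D,H,F] q_used=1 → run E
t=26: queue=[E,D,H,F] q_used=2 → run E
t=27: queue=[D,H,F] q_used=0 → run D
t=28: queue=[D,H,F] q_used=1 → run D
t=29: queue=[H,F] q_used=0 → run H
t=30: queue=[H,F] q_used=1 → run H
t=31: queue=[H,F] q_used=2 → run H
t=32: queue=[H,F] q_used=3 → run H
t=33: queue=[F] q_used=0 → run F
t=34: queue=[F] q_used=1 → run F
t=35: (idle)
t=36: (idle)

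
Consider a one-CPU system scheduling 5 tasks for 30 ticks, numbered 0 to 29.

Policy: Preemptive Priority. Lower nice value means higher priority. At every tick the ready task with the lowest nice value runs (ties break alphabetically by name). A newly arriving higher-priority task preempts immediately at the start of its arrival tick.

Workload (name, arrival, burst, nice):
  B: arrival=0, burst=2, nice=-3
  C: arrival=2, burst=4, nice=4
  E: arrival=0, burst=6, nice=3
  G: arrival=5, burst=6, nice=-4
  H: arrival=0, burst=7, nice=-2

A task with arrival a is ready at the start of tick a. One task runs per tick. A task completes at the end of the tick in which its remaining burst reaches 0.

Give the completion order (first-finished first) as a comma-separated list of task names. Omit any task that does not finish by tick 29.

t=0: ready={B,E,H} → run B
t=1: ready={B,E,H} → run B
t=2: ready={C,E,H} → run H
t=3: ready={C,E,H} → run H
t=4: ready={C,E,H} → run H
t=5: ready={C,E,G,H} → run G
t=6: ready={C,E,G,H} → run G
t=7: ready={C,E,G,H} → run G
t=8: ready={C,E,G,H} → run G
t=9: ready={C,E,G,H} → run G
t=10: ready={C,E,G,H} → run G
t=11: ready={C,E,H} → run H
t=12: ready={C,E,H} → run H
t=13: ready={C,E,H} → run H
t=14: ready={C,E,H} → run H
t=15: ready={C,E} → run E
t=16: ready={C,E} → run E
t=17: ready={C,E} → run E
t=18: ready={C,E} → run E
t=19: ready={C,E} → run E
t=20: ready={C,E} → run E
t=21: ready={C} → run C
t=22: ready={C} → run C
t=23: ready={C} → run C
t=24: ready={C} → run C
t=25: (idle)
t=26: (idle)
t=27: (idle)
t=28: (idle)
t=29: (idle)

completion order = B, G, H, E, C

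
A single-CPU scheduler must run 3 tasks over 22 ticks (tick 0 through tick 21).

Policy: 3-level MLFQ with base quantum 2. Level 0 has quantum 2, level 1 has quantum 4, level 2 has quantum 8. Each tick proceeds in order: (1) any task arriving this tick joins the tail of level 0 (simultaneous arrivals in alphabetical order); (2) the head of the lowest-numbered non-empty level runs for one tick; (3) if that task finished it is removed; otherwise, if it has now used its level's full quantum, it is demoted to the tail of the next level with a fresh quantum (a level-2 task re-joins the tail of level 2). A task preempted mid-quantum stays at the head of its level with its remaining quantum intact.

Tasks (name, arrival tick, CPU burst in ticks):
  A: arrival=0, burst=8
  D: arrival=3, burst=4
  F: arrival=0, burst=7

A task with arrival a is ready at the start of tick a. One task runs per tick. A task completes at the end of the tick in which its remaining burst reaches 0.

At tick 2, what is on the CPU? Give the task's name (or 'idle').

t=0: L0/L1/L2 = AF/-/- → run A
t=1: L0/L1/L2 = AF/-/- → run A
t=2: L0/L1/L2 = F/A/- → run F
t=3: L0/L1/L2 = FD/A/- → run F
t=4: L0/L1/L2 = D/AF/- → run D
t=5: L0/L1/L2 = D/AF/- → run D
t=6: L0/L1/L2 = -/AFD/- → run A
t=7: L0/L1/L2 = -/AFD/- → run A
t=8: L0/L1/L2 = -/AFD/- → run A
t=9: L0/L1/L2 = -/AFD/- → run A
t=10: L0/L1/L2 = -/FD/A → run F
t=11: L0/L1/L2 = -/FD/A → run F
t=12: L0/L1/L2 = -/FD/A → run F
t=13: L0/L1/L2 = -/FD/A → run F
t=14: L0/L1/L2 = -/D/AF → run D
t=15: L0/L1/L2 = -/D/AF → run D
t=16: L0/L1/L2 = -/-/AF → run A
t=17: L0/L1/L2 = -/-/AF → run A
t=18: L0/L1/L2 = -/-/F → run F
t=19: (idle)
t=20: (idle)
t=21: (idle)

running at tick 2 = F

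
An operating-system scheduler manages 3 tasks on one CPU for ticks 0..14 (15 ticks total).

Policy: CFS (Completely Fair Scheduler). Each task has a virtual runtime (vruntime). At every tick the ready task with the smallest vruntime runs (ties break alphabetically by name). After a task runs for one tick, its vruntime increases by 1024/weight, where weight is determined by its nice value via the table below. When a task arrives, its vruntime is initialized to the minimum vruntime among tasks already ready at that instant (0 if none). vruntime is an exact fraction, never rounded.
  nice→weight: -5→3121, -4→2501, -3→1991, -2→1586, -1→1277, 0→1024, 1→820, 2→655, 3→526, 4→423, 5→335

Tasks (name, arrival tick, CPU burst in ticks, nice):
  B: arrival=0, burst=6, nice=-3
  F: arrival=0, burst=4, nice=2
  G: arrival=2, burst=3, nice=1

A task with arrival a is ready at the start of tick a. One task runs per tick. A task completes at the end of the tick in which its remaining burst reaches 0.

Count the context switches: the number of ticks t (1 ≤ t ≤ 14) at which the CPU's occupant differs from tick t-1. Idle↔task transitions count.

t=0: vr[B=0 F=0] → run B
t=1: vr[B=1024/1991 F=0] → run F
t=2: vr[B=1024/1991 F=1024/655 G=1024/1991] → run B
t=3: vr[B=2048/1991 F=1024/655 G=1024/1991] → run G
t=4: vr[B=2048/1991 F=1024/655 G=719616/408155] → run B
t=5: vr[B=3072/1991 F=1024/655 G=719616/408155] → run B
t=6: vr[B=4096/1991 F=1024/655 G=719616/408155] → run F
t=7: vr[B=4096/1991 F=2048/655 G=719616/408155] → run G
t=8: vr[B=4096/1991 F=2048/655 G=1229312/408155] → run B
t=9: vr[B=5120/1991 F=2048/655 G=1229312/408155] → run B
t=10: vr[F=2048/655 G=1229312/408155] → run G
t=11: vr[F=2048/655] → run F
t=12: vr[F=3072/655] → run F
t=13: (idle)
t=14: (idle)

context switches = 10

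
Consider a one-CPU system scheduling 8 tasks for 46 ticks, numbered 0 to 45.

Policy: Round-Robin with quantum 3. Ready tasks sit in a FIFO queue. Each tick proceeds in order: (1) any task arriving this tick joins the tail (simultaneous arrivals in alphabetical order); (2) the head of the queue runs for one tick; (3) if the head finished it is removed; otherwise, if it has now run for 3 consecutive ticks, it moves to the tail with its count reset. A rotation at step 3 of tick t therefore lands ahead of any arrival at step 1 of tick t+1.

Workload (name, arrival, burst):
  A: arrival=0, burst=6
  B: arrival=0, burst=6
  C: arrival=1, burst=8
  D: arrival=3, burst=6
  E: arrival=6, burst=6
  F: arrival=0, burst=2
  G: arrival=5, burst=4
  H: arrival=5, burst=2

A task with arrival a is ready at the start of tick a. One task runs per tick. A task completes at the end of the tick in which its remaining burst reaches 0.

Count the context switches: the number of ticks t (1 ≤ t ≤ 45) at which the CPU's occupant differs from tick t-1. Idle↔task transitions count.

t=0: queue=[A,B,F] q_used=0 → run A
t=1: queue=[A,B,F,C] q_used=1 → run A
t=2: queue=[A,B,F,C] q_used=2 → run A
t=3: queue=[B,F,C,A,D] q_used=0 → run B
t=4: queue=[B,F,C,A,D] q_used=1 → run B
t=5: queue=[B,F,C,A,D,G,H] q_used=2 → run B
t=6: queue=[F,C,A,D,G,H,B,E] q_used=0 → run F
t=7: queue=[F,C,A,D,G,H,B,E] q_used=1 → run F
t=8: queue=[C,A,D,G,H,B,E] q_used=0 → run C
t=9: queue=[C,A,D,G,H,B,E] q_used=1 → run C
t=10: queue=[C,A,D,G,H,B,E] q_used=2 → run C
t=11: queue=[A,D,G,H,B,E,C] q_used=0 → run A
t=12: queue=[A,D,G,H,B,E,C] q_used=1 → run A
t=13: queue=[A,D,G,H,B,E,C] q_used=2 → run A
t=14: queue=[D,G,H,B,E,C] q_used=0 → run D
t=15: queue=[D,G,H,B,E,C] q_used=1 → run D
t=16: queue=[D,G,H,B,E,C] q_used=2 → run D
t=17: queue=[G,H,B,E,C,D] q_used=0 → run G
t=18: queue=[G,H,B,E,C,D] q_used=1 → run G
t=19: queue=[G,H,B,E,C,D] q_used=2 → run G
t=20: queue=[H,B,E,C,D,G] q_used=0 → run H
t=21: queue=[H,B,E,C,D,G] q_used=1 → run H
t=22: queue=[B,E,C,D,G] q_used=0 → run B
t=23: queue=[B,E,C,D,G] q_used=1 → run B
t=24: queue=[B,E,C,D,G] q_used=2 → run B
t=25: queue=[E,C,D,G] q_used=0 → run E
t=26: queue=[E,C,D,G] q_used=1 → run E
t=27: queue=[E,C,D,G] q_used=2 → run E
t=28: queue=[C,D,G,E] q_used=0 → run C
t=29: queue=[C,D,G,E] q_used=1 → run C
t=30: queue=[C,D,G,E] q_used=2 → run C
t=31: queue=[D,G,E,C] q_used=0 → run D
t=32: queue=[D,G,E,C] q_used=1 → run D
t=33: queue=[D,G,E,C] q_used=2 → run D
t=34: queue=[G,E,C] q_used=0 → run G
t=35: queue=[E,C] q_used=0 → run E
t=36: queue=[E,C] q_used=1 → run E
t=37: queue=[E,C] q_used=2 → run E
t=38: queue=[C] q_used=0 → run C
t=39: queue=[C] q_used=1 → run C
t=40: (idle)
t=41: (idle)
t=42: (idle)
t=43: (idle)
t=44: (idle)
t=45: (idle)

context switches = 15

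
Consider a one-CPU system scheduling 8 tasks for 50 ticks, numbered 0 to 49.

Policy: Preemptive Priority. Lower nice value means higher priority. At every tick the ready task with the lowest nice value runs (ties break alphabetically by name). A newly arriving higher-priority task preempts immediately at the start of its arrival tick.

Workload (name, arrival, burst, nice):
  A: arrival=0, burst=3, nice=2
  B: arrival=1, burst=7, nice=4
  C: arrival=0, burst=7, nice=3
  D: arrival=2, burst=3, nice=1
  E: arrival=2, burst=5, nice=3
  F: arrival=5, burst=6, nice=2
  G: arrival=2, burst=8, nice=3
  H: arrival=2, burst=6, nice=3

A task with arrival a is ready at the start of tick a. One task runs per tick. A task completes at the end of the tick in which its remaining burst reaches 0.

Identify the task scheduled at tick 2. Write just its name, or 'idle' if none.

running at tick 2 = D

t=0: ready={A,C} → run A
t=1: ready={A,B,C} → run A
t=2: ready={A,B,C,D,E,G,H} → run D
t=3: ready={A,B,C,D,E,G,H} → run D
t=4: ready={A,B,C,D,E,G,H} → run D
t=5: ready={A,B,C,E,F,G,H} → run A
t=6: ready={B,C,E,F,G,H} → run F
t=7: ready={B,C,E,F,G,H} → run F
t=8: ready={B,C,E,F,G,H} → run F
t=9: ready={B,C,E,F,G,H} → run F
t=10: ready={B,C,E,F,G,H} → run F
t=11: ready={B,C,E,F,G,H} → run F
t=12: ready={B,C,E,G,H} → run C
t=13: ready={B,C,E,G,H} → run C
t=14: ready={B,C,E,G,H} → run C
t=15: ready={B,C,E,G,H} → run C
t=16: ready={B,C,E,G,H} → run C
t=17: ready={B,C,E,G,H} → run C
t=18: ready={B,C,E,G,H} → run C
t=19: ready={B,E,G,H} → run E
t=20: ready={B,E,G,H} → run E
t=21: ready={B,E,G,H} → run E
t=22: ready={B,E,G,H} → run E
t=23: ready={B,E,G,H} → run E
t=24: ready={B,G,H} → run G
t=25: ready={B,G,H} → run G
t=26: ready={B,G,H} → run G
t=27: ready={B,G,H} → run G
t=28: ready={B,G,H} → run G
t=29: ready={B,G,H} → run G
t=30: ready={B,G,H} → run G
t=31: ready={B,G,H} → run G
t=32: ready={B,H} → run H
t=33: ready={B,H} → run H
t=34: ready={B,H} → run H
t=35: ready={B,H} → run H
t=36: ready={B,H} → run H
t=37: ready={B,H} → run H
t=38: ready={B} → run B
t=39: ready={B} → run B
t=40: ready={B} → run B
t=41: ready={B} → run B
t=42: ready={B} → run B
t=43: ready={B} → run B
t=44: ready={B} → run B
t=45: (idle)
t=46: (idle)
t=47: (idle)
t=48: (idle)
t=49: (idle)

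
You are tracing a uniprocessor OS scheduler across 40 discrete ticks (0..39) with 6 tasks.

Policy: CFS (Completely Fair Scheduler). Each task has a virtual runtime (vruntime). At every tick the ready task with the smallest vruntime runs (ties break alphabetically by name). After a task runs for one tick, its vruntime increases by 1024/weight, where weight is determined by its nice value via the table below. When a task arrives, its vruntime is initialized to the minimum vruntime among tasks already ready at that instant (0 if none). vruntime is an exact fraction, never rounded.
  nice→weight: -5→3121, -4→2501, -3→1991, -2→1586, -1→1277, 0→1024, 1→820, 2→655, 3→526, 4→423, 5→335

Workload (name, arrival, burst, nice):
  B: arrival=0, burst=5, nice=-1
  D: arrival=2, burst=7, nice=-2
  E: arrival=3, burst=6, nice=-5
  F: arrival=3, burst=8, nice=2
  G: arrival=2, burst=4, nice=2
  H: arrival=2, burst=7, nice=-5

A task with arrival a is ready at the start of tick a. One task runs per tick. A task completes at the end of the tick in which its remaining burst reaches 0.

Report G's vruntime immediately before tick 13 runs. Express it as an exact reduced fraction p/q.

t=0: vr[B=0] → run B
t=1: vr[B=1024/1277] → run B
t=2: vr[B=2048/1277 D=2048/1277 G=2048/1277 H=2048/1277] → run B
t=3: vr[B=3072/1277 D=2048/1277 E=2048/1277 F=2048/1277 G=2048/1277 H=2048/1277] → run D
t=4: vr[B=3072/1277 D=2277888/1012661 E=2048/1277 F=2048/1277 G=2048/1277 H=2048/1277] → run E
t=5: vr[B=3072/1277 D=2277888/1012661 E=7699456/3985517 F=2048/1277 G=2048/1277 H=2048/1277] → run F
t=6: vr[B=3072/1277 D=2277888/1012661 E=7699456/3985517 F=2649088/836435 G=2048/1277 H=2048/1277] → run G
t=7: vr[B=3072/1277 D=2277888/1012661 E=7699456/3985517 F=2649088/836435 G=2649088/836435 H=2048/1277] → run H
t=8: vr[B=3072/1277 D=2277888/1012661 E=7699456/3985517 F=2649088/836435 G=2649088/836435 H=7699456/3985517] → run E
t=9: vr[B=3072/1277 D=2277888/1012661 E=9007104/3985517 F=2649088/836435 G=2649088/836435 H=7699456/3985517] → run H
t=10: vr[B=3072/1277 D=2277888/1012661 E=9007104/3985517 F=2649088/836435 G=2649088/836435 H=9007104/3985517] → run D
t=11: vr[B=3072/1277 D=2931712/1012661 E=9007104/3985517 F=2649088/836435 G=2649088/836435 H=9007104/3985517] → run E
t=12: vr[B=3072/1277 D=2931712/1012661 E=10314752/3985517 F=2649088/836435 G=2649088/836435 H=9007104/3985517] → run H
t=13: vr[B=3072/1277 D=2931712/1012661 E=10314752/3985517 F=2649088/836435 G=2649088/836435 H=10314752/3985517] → run B
t=14: vr[B=4096/1277 D=2931712/1012661 E=10314752/3985517 F=2649088/836435 G=2649088/836435 H=10314752/3985517] → run E
t=15: vr[B=4096/1277 D=2931712/1012661 E=11622400/3985517 F=2649088/836435 G=2649088/836435 H=10314752/3985517] → run H
t=16: vr[B=4096/1277 D=2931712/1012661 E=11622400/3985517 F=2649088/836435 G=2649088/836435 H=11622400/3985517] → run D
t=17: vr[B=4096/1277 D=3585536/1012661 E=11622400/3985517 F=2649088/836435 G=2649088/836435 H=11622400/3985517] → run E
t=18: vr[B=4096/1277 D=3585536/1012661 E=12930048/3985517 F=2649088/836435 G=2649088/836435 H=11622400/3985517] → run H
t=19: vr[B=4096/1277 D=3585536/1012661 E=12930048/3985517 F=2649088/836435 G=2649088/836435 H=12930048/3985517] → run F
t=20: vr[B=4096/1277 D=3585536/1012661 E=12930048/3985517 F=3956736/836435 G=2649088/836435 H=12930048/3985517] → run G
t=21: vr[B=4096/1277 D=3585536/1012661 E=12930048/3985517 F=3956736/836435 G=3956736/836435 H=12930048/3985517] → run B
t=22: vr[D=3585536/1012661 E=12930048/3985517 F=3956736/836435 G=3956736/836435 H=12930048/3985517] → run E
t=23: vr[D=3585536/1012661 F=3956736/836435 G=3956736/836435 H=12930048/3985517] → run H
t=24: vr[D=3585536/1012661 F=3956736/836435 G=3956736/836435 H=14237696/3985517] → run D
t=25: vr[D=4239360/1012661 F=3956736/836435 G=3956736/836435 H=14237696/3985517] → run H
t=26: vr[D=4239360/1012661 F=3956736/836435 G=3956736/836435] → run D
t=27: vr[D=4893184/1012661 F=3956736/836435 G=3956736/836435] → run F
t=28: vr[D=4893184/1012661 F=5264384/836435 G=3956736/836435] → run G
t=29: vr[D=4893184/1012661 F=5264384/836435 G=5264384/836435] → run D
t=30: vr[D=5547008/1012661 F=5264384/836435 G=5264384/836435] → run D
t=31: vr[F=5264384/836435 G=5264384/836435] → run F
t=32: vr[F=6572032/836435 G=5264384/836435] → run G
t=33: vr[F=6572032/836435] → run F
t=34: vr[F=1575936/167287] → run F
t=35: vr[F=9187328/836435] → run F
t=36: vr[F=10494976/836435] → run F
t=37: (idle)
t=38: (idle)
t=39: (idle)

vruntime(G, start of tick 13) = 2649088/836435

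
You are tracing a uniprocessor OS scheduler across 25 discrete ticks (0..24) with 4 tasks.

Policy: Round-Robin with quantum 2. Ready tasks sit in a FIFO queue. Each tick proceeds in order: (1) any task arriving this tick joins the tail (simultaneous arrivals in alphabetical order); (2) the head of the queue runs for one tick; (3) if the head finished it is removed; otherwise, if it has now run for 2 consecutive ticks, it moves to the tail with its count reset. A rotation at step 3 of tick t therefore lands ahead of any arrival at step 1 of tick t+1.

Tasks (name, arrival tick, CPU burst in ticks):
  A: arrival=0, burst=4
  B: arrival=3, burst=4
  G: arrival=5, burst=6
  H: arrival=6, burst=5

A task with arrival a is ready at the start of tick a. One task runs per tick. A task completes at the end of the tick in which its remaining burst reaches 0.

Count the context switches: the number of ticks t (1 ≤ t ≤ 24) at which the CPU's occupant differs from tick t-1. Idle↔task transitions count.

t=0: queue=[A] q_used=0 → run A
t=1: queue=[A] q_used=1 → run A
t=2: queue=[A] q_used=0 → run A
t=3: queue=[A,B] q_used=1 → run A
t=4: queue=[B] q_used=0 → run B
t=5: queue=[B,G] q_used=1 → run B
t=6: queue=[G,B,H] q_used=0 → run G
t=7: queue=[G,B,H] q_used=1 → run G
t=8: queue=[B,H,G] q_used=0 → run B
t=9: queue=[B,H,G] q_used=1 → run B
t=10: queue=[H,G] q_used=0 → run H
t=11: queue=[H,G] q_used=1 → run H
t=12: queue=[G,H] q_used=0 → run G
t=13: queue=[G,H] q_used=1 → run G
t=14: queue=[H,G] q_used=0 → run H
t=15: queue=[H,G] q_used=1 → run H
t=16: queue=[G,H] q_used=0 → run G
t=17: queue=[G,H] q_used=1 → run G
t=18: queue=[H] q_used=0 → run H
t=19: (idle)
t=20: (idle)
t=21: (idle)
t=22: (idle)
t=23: (idle)
t=24: (idle)

context switches = 9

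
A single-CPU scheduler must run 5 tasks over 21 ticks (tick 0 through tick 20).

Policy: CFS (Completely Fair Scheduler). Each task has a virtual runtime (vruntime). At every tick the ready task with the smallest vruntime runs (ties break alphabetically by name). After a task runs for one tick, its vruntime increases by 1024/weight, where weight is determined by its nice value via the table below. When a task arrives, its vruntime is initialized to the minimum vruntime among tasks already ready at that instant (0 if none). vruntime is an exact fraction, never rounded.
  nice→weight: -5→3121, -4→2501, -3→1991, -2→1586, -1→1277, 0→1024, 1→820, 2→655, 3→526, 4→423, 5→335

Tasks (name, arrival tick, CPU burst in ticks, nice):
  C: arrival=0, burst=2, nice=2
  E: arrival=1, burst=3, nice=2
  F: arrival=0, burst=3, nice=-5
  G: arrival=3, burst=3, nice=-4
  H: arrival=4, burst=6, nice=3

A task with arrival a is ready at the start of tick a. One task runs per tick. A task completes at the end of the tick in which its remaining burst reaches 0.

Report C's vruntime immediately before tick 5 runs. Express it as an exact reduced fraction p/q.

t=0: vr[C=0 F=0] → run C
t=1: vr[C=1024/655 E=0 F=0] → run E
t=2: vr[C=1024/655 E=1024/655 F=0] → run F
t=3: vr[C=1024/655 E=1024/655 F=1024/3121 G=1024/3121] → run F
t=4: vr[C=1024/655 E=1024/655 F=2048/3121 G=1024/3121 H=1024/3121] → run G
t=5: vr[C=1024/655 E=1024/655 F=2048/3121 G=5756928/7805621 H=1024/3121] → run H
t=6: vr[C=1024/655 E=1024/655 F=2048/3121 G=5756928/7805621 H=1867264/820823] → run F
t=7: vr[C=1024/655 E=1024/655 G=5756928/7805621 H=1867264/820823] → run G
t=8: vr[C=1024/655 E=1024/655 G=8952832/7805621 H=1867264/820823] → run G
t=9: vr[C=1024/655 E=1024/655 H=1867264/820823] → run C
t=10: vr[E=1024/655 H=1867264/820823] → run E
t=11: vr[E=2048/655 H=1867264/820823] → run H
t=12: vr[E=2048/655 H=3465216/820823] → run E
t=13: vr[H=3465216/820823] → run H
t=14: vr[H=5063168/820823] → run H
t=15: vr[H=6661120/820823] → run H
t=16: vr[H=8259072/820823] → run H
t=17: (idle)
t=18: (idle)
t=19: (idle)
t=20: (idle)

vruntime(C, start of tick 5) = 1024/655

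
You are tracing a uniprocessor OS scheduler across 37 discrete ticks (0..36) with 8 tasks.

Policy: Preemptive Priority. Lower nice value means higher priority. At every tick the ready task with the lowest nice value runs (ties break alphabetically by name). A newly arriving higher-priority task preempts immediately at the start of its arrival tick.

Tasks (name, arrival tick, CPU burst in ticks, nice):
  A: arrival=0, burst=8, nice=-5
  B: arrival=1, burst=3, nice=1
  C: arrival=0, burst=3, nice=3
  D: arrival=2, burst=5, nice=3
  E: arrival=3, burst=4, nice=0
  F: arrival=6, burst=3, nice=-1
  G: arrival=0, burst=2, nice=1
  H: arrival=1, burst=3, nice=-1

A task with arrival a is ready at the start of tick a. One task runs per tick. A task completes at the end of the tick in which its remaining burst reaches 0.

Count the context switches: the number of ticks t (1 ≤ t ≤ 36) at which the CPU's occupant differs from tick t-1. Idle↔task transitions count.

t=0: ready={A,C,G} → run A
t=1: ready={A,B,C,G,H} → run A
t=2: ready={A,B,C,D,G,H} → run A
t=3: ready={A,B,C,D,E,G,H} → run A
t=4: ready={A,B,C,D,E,G,H} → run A
t=5: ready={A,B,C,D,E,G,H} → run A
t=6: ready={A,B,C,D,E,F,G,H} → run A
t=7: ready={A,B,C,D,E,F,G,H} → run A
t=8: ready={B,C,D,E,F,G,H} → run F
t=9: ready={B,C,D,E,F,G,H} → run F
t=10: ready={B,C,D,E,F,G,H} → run F
t=11: ready={B,C,D,E,G,H} → run H
t=12: ready={B,C,D,E,G,H} → run H
t=13: ready={B,C,D,E,G,H} → run H
t=14: ready={B,C,D,E,G} → run E
t=15: ready={B,C,D,E,G} → run E
t=16: ready={B,C,D,E,G} → run E
t=17: ready={B,C,D,E,G} → run E
t=18: ready={B,C,D,G} → run B
t=19: ready={B,C,D,G} → run B
t=20: ready={B,C,D,G} → run B
t=21: ready={C,D,G} → run G
t=22: ready={C,D,G} → run G
t=23: ready={C,D} → run C
t=24: ready={C,D} → run C
t=25: ready={C,D} → run C
t=26: ready={D} → run D
t=27: ready={D} → run D
t=28: ready={D} → run D
t=29: ready={D} → run D
t=30: ready={D} → run D
t=31: (idle)
t=32: (idle)
t=33: (idle)
t=34: (idle)
t=35: (idle)
t=36: (idle)

context switches = 8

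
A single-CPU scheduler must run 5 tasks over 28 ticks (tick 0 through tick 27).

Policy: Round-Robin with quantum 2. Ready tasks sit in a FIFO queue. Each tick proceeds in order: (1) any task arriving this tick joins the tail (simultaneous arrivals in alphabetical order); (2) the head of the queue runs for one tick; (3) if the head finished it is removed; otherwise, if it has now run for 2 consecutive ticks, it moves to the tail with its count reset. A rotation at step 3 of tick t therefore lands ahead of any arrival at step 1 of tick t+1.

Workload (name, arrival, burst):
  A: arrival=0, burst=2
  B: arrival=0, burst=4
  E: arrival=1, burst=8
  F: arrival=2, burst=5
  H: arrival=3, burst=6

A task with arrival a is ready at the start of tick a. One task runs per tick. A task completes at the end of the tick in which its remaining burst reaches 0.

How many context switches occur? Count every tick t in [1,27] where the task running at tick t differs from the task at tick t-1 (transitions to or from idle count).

context switches = 13

t=0: queue=[A,B] q_used=0 → run A
t=1: queue=[A,B,E] q_used=1 → run A
t=2: queue=[B,E,F] q_used=0 → run B
t=3: queue=[B,E,F,H] q_used=1 → run B
t=4: queue=[E,F,H,B] q_used=0 → run E
t=5: queue=[E,F,H,B] q_used=1 → run E
t=6: queue=[F,H,B,E] q_used=0 → run F
t=7: queue=[F,H,B,E] q_used=1 → run F
t=8: queue=[H,B,E,F] q_used=0 → run H
t=9: queue=[H,B,E,F] q_used=1 → run H
t=10: queue=[B,E,F,H] q_used=0 → run B
t=11: queue=[B,E,F,H] q_used=1 → run B
t=12: queue=[E,F,H] q_used=0 → run E
t=13: queue=[E,F,H] q_used=1 → run E
t=14: queue=[F,H,E] q_used=0 → run F
t=15: queue=[F,H,E] q_used=1 → run F
t=16: queue=[H,E,F] q_used=0 → run H
t=17: queue=[H,E,F] q_used=1 → run H
t=18: queue=[E,F,H] q_used=0 → run E
t=19: queue=[E,F,H] q_used=1 → run E
t=20: queue=[F,H,E] q_used=0 → run F
t=21: queue=[H,E] q_used=0 → run H
t=22: queue=[H,E] q_used=1 → run H
t=23: queue=[E] q_used=0 → run E
t=24: queue=[E] q_used=1 → run E
t=25: (idle)
t=26: (idle)
t=27: (idle)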